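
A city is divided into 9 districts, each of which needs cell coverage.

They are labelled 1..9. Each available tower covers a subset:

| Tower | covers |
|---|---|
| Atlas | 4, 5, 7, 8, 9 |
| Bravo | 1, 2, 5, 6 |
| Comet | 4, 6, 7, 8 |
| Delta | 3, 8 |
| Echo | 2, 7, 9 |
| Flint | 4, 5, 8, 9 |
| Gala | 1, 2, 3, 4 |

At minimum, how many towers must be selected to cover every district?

Atlas and Bravo and Delta together: Atlas ∪ Bravo ∪ Delta = {1, 2, 3, 4, 5, 6, 7, 8, 9} — every district is covered.
No 2 of the 7 towers cover everything (all 21 combinations miss at least one district), so 3 is optimal.

3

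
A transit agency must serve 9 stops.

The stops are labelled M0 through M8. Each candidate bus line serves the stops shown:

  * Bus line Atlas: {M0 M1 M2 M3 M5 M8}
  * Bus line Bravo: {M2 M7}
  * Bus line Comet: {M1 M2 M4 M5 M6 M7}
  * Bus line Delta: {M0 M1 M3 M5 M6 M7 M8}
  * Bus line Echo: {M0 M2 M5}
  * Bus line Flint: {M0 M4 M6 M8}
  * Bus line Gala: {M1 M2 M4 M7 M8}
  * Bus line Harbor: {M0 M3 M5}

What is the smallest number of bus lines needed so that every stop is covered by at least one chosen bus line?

Atlas and Comet together: Atlas ∪ Comet = {M0, M1, M2, M3, M4, M5, M6, M7, M8} — every stop is covered.
No single bus line has all 9 stops (the largest, Delta, has 7), so 2 is optimal.

2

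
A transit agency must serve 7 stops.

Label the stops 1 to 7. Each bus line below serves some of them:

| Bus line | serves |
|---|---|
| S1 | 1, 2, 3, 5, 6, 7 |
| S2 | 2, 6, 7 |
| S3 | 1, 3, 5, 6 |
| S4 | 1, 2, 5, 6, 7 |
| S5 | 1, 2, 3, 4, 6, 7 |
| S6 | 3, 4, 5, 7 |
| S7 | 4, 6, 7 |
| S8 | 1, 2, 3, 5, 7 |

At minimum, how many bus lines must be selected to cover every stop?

S5 and S6 together: S5 ∪ S6 = {1, 2, 3, 4, 5, 6, 7} — every stop is covered.
No single bus line has all 7 stops (the largest, S1, has 6), so 2 is optimal.

2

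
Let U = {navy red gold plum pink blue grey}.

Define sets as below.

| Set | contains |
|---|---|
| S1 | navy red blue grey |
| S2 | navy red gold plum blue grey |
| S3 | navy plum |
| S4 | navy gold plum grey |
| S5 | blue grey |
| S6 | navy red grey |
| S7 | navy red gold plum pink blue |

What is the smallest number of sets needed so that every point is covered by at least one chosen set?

S6 and S7 together: S6 ∪ S7 = {navy, red, gold, plum, pink, blue, grey} — every point is covered.
No single set has all 7 points (the largest, S2, has 6), so 2 is optimal.

2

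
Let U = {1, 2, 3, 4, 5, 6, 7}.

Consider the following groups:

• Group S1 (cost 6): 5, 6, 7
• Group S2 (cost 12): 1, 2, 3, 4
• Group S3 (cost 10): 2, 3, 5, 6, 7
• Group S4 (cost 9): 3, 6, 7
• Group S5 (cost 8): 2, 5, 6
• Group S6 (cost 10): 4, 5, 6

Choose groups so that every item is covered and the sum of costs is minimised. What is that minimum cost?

18

S1, S2 together cover every item (S1 ∪ S2 = {1, 2, 3, 4, 5, 6, 7}); total cost 6 + 12 = 18.
No covering selection has total cost below 18.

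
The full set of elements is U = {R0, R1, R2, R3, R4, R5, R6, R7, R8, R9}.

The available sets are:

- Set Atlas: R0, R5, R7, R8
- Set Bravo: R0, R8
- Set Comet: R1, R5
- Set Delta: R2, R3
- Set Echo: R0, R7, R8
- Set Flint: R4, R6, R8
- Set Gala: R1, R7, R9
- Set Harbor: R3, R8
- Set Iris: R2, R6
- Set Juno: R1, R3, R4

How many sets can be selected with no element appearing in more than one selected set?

Echo, Iris, Juno are pairwise disjoint (Echo={R0,R7,R8}; Iris={R2,R6}; Juno={R1,R3,R4}).
Every remaining set overlaps one of these, and no 4 of the listed sets are pairwise disjoint, so 3 is the maximum.

3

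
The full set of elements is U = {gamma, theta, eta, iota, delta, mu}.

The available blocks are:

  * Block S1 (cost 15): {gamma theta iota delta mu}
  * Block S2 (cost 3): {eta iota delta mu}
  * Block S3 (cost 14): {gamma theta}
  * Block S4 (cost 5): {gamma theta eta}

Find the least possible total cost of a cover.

S2, S4 together cover every element (S2 ∪ S4 = {gamma, theta, eta, iota, delta, mu}); total cost 3 + 5 = 8.
No covering selection has total cost below 8.

8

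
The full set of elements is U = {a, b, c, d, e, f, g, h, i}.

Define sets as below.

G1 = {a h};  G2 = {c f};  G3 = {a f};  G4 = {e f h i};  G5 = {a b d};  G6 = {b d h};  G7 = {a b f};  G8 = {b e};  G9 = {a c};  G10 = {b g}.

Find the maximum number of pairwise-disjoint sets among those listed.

3

G1, G2, G8 are pairwise disjoint (G1={a,h}; G2={c,f}; G8={b,e}).
Every remaining set overlaps one of these, and no 4 of the listed sets are pairwise disjoint, so 3 is the maximum.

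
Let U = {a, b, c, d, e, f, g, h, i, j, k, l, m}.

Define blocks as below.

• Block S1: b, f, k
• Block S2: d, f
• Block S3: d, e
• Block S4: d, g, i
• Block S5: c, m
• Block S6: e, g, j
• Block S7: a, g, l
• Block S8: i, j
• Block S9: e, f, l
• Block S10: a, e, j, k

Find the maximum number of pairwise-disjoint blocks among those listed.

5

S1, S3, S5, S7, S8 are pairwise disjoint (S1={b,f,k}; S3={d,e}; S5={c,m}; S7={a,g,l}; S8={i,j}).
Every remaining block overlaps one of these, and no 6 of the listed blocks are pairwise disjoint, so 5 is the maximum.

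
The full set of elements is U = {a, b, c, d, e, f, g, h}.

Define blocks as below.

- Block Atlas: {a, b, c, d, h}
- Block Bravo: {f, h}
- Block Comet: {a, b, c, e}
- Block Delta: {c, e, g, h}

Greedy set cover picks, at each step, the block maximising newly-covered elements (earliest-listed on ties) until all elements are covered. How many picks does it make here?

Greedy: pick Atlas (covers 5 new) → pick Delta (covers 2 new) → pick Bravo (covers 1 new). Total picks: 3.

3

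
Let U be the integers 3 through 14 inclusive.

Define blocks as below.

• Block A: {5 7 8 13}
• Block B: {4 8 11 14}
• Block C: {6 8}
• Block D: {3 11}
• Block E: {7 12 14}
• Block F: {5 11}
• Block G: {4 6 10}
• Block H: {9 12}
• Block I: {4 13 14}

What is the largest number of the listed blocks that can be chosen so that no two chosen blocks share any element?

C, F, H, I are pairwise disjoint (C={6,8}; F={5,11}; H={9,12}; I={4,13,14}).
Every remaining block overlaps one of these, and no 5 of the listed blocks are pairwise disjoint, so 4 is the maximum.

4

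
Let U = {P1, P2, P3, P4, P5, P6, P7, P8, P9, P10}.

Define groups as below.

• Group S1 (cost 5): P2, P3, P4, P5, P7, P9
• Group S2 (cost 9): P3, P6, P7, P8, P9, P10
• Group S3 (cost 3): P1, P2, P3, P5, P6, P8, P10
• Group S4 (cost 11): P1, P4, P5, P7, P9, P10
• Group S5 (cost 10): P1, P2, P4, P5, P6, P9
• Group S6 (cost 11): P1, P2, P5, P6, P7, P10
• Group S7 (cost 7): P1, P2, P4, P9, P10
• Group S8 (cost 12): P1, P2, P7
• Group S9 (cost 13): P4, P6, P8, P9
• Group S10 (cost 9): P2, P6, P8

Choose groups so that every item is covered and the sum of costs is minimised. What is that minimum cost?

S1, S3 together cover every item (S1 ∪ S3 = {P1, P2, P3, P4, P5, P6, P7, P8, P9, P10}); total cost 5 + 3 = 8.
No covering selection has total cost below 8.

8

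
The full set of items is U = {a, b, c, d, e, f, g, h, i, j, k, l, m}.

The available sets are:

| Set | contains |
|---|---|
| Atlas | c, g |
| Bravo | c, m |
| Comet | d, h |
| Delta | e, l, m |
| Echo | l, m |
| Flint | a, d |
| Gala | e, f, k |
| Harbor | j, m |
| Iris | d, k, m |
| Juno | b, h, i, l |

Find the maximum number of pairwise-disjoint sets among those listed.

Atlas, Flint, Gala, Harbor, Juno are pairwise disjoint (Atlas={c,g}; Flint={a,d}; Gala={e,f,k}; Harbor={j,m}; Juno={b,h,i,l}).
Every remaining set overlaps one of these, and no 6 of the listed sets are pairwise disjoint, so 5 is the maximum.

5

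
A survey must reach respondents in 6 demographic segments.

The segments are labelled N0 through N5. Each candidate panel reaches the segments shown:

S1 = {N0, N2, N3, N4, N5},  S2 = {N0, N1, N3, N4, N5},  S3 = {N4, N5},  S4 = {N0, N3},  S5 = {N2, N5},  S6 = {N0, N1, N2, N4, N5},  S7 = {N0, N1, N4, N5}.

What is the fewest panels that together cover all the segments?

Take {S1, S7}. Their union is {N0, N1, N2, N3, N4, N5}, which is all 6 segments.
No single panel has all 6 segments (the largest, S1, has 5), so 2 is optimal.

2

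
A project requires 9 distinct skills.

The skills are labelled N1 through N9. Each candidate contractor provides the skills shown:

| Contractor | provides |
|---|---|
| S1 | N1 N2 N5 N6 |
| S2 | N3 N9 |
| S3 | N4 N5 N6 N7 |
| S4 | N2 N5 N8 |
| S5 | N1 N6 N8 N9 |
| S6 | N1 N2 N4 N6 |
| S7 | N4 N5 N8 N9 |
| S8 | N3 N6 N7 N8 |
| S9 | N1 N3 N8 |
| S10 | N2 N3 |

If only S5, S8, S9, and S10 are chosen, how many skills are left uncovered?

Union of S5, S8, S9, S10 = {N1, N2, N3, N6, N7, N8, N9}.
Not covered: N4, N5 — 2 skills.

2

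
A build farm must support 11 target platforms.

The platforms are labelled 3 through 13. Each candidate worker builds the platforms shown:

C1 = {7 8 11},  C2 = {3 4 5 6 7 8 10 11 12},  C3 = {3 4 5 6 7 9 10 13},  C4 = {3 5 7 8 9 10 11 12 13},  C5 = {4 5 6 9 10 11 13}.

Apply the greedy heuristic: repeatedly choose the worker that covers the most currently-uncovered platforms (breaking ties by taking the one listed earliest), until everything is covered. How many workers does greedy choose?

2

Greedy: pick C2 (covers 9 new) → pick C3 (covers 2 new). Total picks: 2.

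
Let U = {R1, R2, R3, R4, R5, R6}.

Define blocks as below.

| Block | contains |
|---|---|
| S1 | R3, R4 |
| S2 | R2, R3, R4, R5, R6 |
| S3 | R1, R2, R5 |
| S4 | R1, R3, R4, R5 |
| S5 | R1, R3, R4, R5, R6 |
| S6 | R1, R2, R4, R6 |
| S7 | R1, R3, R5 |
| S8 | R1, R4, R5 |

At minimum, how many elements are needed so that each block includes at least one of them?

H = {R4, R5} meets every block (each contains at least one member of H), and |H| = 2.
The blocks S1, S3 are pairwise disjoint, so any hitting set needs a separate element for each — at least 2. Hence 2 is optimal.

2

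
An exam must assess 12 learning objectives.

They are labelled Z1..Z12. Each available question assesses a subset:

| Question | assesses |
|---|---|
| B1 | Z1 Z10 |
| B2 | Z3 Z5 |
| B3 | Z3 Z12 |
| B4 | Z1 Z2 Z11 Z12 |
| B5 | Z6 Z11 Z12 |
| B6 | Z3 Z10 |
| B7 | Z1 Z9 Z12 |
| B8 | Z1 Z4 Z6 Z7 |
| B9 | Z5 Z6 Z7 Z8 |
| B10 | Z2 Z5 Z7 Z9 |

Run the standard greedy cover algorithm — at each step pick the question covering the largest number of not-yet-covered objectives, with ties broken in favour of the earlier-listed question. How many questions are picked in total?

5

Greedy: pick B4 (covers 4 new) → pick B9 (covers 4 new) → pick B6 (covers 2 new) → pick B7 (covers 1 new) → pick B8 (covers 1 new). Total picks: 5.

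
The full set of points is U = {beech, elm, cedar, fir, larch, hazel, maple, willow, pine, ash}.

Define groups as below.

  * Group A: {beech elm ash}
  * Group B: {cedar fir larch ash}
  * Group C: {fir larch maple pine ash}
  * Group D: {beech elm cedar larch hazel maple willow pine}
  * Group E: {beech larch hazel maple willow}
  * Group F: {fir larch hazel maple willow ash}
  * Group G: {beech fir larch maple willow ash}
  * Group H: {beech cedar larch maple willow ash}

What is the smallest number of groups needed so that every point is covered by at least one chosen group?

2

D and F cover everything between them: the union {beech, elm, cedar, fir, larch, hazel, maple, willow, pine, ash} is all of U.
No single group has all 10 points (the largest, D, has 8), so 2 is optimal.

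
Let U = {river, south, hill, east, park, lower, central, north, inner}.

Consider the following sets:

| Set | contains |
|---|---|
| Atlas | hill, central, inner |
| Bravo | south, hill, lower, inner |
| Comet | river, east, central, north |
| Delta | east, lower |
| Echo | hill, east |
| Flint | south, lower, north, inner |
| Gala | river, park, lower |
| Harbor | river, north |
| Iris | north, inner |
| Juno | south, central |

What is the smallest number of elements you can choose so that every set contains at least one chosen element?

4

The 4 elements {hill, lower, central, north} hit every set.
The sets Echo, Gala, Iris, Juno are pairwise disjoint, so any hitting set needs a separate element for each — at least 4. Hence 4 is optimal.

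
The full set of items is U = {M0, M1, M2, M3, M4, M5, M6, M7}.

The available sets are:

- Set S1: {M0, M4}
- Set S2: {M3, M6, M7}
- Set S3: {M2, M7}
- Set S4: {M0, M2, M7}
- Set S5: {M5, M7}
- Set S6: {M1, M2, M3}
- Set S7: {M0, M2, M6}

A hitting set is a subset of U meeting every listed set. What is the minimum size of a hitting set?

Take H = {M0, M2, M7}. Each listed set contains at least one of these, so H is a hitting set of size 3.
The sets S1, S5, S6 are pairwise disjoint, so any hitting set needs a separate item for each — at least 3. Hence 3 is optimal.

3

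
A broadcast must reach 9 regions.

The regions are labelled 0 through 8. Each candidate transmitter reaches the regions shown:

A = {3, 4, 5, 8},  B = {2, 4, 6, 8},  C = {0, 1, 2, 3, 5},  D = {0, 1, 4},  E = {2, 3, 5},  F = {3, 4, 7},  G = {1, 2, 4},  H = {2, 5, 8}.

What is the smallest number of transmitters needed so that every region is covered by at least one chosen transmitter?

3

Take {B, C, F}. Their union is {0, 1, 2, 3, 4, 5, 6, 7, 8}, which is all 9 regions.
Only B contains 6, so B is forced; the remaining 5 regions need at least 2 more transmitters (each remaining transmitter adds at most 4) — so at least 3 transmitters are needed, and 3 is optimal.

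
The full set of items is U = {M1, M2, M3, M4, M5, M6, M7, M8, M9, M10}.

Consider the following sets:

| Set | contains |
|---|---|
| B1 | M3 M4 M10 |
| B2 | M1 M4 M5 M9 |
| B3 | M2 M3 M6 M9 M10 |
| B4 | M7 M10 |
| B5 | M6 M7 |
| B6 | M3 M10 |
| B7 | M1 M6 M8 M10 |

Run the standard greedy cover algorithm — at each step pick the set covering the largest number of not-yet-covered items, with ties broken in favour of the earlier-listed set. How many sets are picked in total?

Greedy: pick B3 (covers 5 new) → pick B2 (covers 3 new) → pick B4 (covers 1 new) → pick B7 (covers 1 new). Total picks: 4.

4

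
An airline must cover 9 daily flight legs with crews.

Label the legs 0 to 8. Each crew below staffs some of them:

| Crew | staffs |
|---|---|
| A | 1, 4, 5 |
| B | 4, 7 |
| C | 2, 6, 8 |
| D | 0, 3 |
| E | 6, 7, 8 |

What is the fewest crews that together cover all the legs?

A and B and C and D together: A ∪ B ∪ C ∪ D = {0, 1, 2, 3, 4, 5, 6, 7, 8} — every leg is covered.
Only D contains 0, so D is forced; the remaining 7 legs need at least 3 more crews (each remaining crew adds at most 3) — so at least 4 crews are needed, and 4 is optimal.

4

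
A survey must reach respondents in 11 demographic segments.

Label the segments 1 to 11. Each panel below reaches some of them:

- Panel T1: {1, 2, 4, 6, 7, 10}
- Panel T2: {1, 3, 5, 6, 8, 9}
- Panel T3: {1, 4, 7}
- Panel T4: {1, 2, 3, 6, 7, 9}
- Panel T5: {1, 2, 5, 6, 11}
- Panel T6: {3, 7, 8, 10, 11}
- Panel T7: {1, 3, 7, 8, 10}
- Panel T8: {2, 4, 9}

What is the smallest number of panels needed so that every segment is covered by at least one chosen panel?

Take {T1, T2, T5}. Their union is {1, 2, 3, 4, 5, 6, 7, 8, 9, 10, 11}, which is all 11 segments.
No 2 of the 8 panels cover everything (all 28 combinations miss at least one segment), so 3 is optimal.

3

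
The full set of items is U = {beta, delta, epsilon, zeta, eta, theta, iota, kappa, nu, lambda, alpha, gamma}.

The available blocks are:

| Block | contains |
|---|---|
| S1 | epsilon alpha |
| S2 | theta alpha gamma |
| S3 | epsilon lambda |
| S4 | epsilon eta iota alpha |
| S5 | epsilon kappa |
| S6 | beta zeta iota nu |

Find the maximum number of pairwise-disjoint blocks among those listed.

3

S2, S5, S6 are pairwise disjoint (S2={theta,alpha,gamma}; S5={epsilon,kappa}; S6={beta,zeta,iota,nu}).
Every remaining block overlaps one of these, and no 4 of the listed blocks are pairwise disjoint, so 3 is the maximum.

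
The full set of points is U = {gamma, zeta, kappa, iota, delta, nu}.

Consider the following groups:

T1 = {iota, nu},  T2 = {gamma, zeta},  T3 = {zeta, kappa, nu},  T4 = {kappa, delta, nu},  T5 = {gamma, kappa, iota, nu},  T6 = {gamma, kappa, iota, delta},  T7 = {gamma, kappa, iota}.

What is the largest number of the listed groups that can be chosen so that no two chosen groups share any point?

2

T1, T2 are pairwise disjoint (T1={iota,nu}; T2={gamma,zeta}).
Every remaining group overlaps one of these, and no 3 of the listed groups are pairwise disjoint, so 2 is the maximum.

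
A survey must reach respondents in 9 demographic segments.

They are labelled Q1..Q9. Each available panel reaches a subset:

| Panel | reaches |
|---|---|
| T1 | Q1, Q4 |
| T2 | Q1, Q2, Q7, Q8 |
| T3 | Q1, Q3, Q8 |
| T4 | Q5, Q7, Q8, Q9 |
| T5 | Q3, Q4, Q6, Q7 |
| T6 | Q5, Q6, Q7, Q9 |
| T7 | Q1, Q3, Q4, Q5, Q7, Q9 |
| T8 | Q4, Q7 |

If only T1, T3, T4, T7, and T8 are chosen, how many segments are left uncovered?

Union of T1, T3, T4, T7, T8 = {Q1, Q3, Q4, Q5, Q7, Q8, Q9}.
Not covered: Q2, Q6 — 2 segments.

2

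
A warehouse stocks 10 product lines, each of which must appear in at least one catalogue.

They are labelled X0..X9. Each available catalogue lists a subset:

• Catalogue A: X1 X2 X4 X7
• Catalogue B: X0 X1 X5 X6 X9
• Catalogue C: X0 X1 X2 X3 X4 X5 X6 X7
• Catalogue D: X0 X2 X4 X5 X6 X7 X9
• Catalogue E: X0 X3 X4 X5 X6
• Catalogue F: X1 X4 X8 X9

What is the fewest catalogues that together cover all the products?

2

Take {C, F}. Their union is {X0, X1, X2, X3, X4, X5, X6, X7, X8, X9}, which is all 10 products.
No single catalogue has all 10 products (the largest, C, has 8), so 2 is optimal.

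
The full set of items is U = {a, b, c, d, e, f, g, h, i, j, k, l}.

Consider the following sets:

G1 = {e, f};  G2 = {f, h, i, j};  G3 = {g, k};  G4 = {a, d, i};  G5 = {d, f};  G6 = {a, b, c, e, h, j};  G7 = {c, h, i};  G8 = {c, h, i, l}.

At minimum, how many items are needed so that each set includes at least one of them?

4

Take T = {a, c, f, g}. Each listed set contains at least one of these, so T is a hitting set of size 4.
No choice of 3 items meets every set, so 4 is the minimum.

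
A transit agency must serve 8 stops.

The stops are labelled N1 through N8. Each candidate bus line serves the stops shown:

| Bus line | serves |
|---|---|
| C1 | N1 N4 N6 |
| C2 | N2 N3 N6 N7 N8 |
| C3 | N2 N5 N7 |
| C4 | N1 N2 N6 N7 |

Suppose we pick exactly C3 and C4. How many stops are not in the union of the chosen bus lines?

3

Union of C3, C4 = {N1, N2, N5, N6, N7}.
Not covered: N3, N4, N8 — 3 stops.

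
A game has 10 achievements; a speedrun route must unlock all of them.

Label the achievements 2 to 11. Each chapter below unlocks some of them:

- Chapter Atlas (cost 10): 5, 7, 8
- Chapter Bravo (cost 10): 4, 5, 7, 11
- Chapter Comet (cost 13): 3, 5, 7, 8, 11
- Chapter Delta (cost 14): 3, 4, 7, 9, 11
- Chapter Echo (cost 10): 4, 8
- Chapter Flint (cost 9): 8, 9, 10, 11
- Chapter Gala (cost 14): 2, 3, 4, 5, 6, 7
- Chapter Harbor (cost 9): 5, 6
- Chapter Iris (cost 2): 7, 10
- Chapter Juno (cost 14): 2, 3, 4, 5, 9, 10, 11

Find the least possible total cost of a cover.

23

Flint, Gala together cover every achievement (Flint ∪ Gala = {2, 3, 4, 5, 6, 7, 8, 9, 10, 11}); total cost 9 + 14 = 23.
The greedy pick Iris, Juno, Flint, Harbor costs 34; no covering selection beats 23.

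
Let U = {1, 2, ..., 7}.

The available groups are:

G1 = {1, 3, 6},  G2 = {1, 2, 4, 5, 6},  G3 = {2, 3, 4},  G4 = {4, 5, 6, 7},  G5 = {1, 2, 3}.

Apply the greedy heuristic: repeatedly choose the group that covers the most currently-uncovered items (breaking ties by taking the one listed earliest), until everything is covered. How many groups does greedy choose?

Greedy: pick G2 (covers 5 new) → pick G1 (covers 1 new) → pick G4 (covers 1 new). Total picks: 3.
(The true minimum cover uses only 2 groups, so greedy is not optimal here.)

3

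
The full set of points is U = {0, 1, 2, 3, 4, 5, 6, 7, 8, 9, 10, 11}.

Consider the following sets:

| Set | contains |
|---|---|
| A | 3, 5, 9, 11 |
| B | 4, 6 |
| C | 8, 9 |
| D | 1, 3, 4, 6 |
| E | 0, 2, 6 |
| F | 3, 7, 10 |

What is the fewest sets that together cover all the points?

5

A and C and D and E and F together: A ∪ C ∪ D ∪ E ∪ F = {0, 1, 2, 3, 4, 5, 6, 7, 8, 9, 10, 11} — every point is covered.
No 4 of the 6 sets cover everything (all 15 combinations miss at least one point), so 5 is optimal.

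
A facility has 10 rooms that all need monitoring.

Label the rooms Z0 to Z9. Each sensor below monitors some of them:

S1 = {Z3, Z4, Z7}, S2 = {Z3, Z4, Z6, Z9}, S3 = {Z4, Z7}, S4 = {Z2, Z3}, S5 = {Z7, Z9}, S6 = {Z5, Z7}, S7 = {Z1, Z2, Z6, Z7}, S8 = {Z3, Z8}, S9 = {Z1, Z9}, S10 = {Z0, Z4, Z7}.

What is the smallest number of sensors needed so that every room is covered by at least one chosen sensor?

5

S2 and S6 and S7 and S8 and S10 together: S2 ∪ S6 ∪ S7 ∪ S8 ∪ S10 = {Z0, Z1, Z2, Z3, Z4, Z5, Z6, Z7, Z8, Z9} — every room is covered.
No 4 of the 10 sensors cover everything (all 210 combinations miss at least one room), so 5 is optimal.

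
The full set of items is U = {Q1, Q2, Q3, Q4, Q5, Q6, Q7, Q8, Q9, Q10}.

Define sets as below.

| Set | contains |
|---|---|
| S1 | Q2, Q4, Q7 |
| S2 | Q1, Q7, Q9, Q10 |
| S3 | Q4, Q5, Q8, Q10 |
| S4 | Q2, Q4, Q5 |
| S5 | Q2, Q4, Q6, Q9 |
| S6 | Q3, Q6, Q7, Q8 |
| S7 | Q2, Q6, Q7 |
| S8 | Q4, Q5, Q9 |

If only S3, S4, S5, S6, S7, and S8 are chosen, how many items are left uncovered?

1

Union of S3, S4, S5, S6, S7, S8 = {Q2, Q3, Q4, Q5, Q6, Q7, Q8, Q9, Q10}.
Not covered: Q1 — 1 item.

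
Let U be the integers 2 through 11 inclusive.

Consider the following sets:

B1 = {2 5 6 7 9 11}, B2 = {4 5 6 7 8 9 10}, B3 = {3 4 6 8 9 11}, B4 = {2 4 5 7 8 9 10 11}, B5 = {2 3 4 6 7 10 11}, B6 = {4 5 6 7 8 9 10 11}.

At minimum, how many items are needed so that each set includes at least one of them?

H = {3, 9} meets every set (each contains at least one member of H), and |H| = 2.
No single item lies in every set, so at least 2 are needed and 2 is optimal.

2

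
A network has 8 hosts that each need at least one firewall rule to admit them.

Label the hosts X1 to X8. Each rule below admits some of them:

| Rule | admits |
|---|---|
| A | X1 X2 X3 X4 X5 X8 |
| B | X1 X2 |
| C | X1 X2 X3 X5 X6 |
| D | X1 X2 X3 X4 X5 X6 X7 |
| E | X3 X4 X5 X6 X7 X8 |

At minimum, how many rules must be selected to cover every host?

A and E together: A ∪ E = {X1, X2, X3, X4, X5, X6, X7, X8} — every host is covered.
No single rule has all 8 hosts (the largest, D, has 7), so 2 is optimal.

2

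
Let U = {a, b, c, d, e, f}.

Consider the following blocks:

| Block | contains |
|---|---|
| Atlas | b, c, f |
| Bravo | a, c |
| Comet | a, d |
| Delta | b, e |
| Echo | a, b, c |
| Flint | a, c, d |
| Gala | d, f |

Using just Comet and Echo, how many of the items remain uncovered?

Union of Comet, Echo = {a, b, c, d}.
Not covered: e, f — 2 items.

2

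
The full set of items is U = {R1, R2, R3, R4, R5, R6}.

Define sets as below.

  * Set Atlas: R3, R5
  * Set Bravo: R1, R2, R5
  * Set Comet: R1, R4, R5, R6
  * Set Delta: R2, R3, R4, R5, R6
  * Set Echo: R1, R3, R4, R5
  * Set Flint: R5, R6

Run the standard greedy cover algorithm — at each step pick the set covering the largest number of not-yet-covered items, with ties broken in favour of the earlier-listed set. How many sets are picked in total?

2

Greedy: pick Delta (covers 5 new) → pick Bravo (covers 1 new). Total picks: 2.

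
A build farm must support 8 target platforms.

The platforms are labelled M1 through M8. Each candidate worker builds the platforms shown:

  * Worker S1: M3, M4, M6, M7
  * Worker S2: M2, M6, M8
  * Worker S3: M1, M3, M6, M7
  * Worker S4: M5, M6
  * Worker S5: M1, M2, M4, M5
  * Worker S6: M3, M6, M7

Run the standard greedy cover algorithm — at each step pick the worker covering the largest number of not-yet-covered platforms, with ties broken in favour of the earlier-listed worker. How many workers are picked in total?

Greedy: pick S1 (covers 4 new) → pick S5 (covers 3 new) → pick S2 (covers 1 new). Total picks: 3.

3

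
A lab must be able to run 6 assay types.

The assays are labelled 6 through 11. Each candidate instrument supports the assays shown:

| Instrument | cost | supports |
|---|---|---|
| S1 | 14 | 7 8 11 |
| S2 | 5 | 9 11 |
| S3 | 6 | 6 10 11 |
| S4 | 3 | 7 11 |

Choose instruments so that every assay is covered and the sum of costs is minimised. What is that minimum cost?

25

S1, S2, S3 together cover every assay (S1 ∪ S2 ∪ S3 = {6, 7, 8, 9, 10, 11}); total cost 14 + 5 + 6 = 25.
The greedy pick S4, S3, S2, S1 costs 28; no covering selection beats 25.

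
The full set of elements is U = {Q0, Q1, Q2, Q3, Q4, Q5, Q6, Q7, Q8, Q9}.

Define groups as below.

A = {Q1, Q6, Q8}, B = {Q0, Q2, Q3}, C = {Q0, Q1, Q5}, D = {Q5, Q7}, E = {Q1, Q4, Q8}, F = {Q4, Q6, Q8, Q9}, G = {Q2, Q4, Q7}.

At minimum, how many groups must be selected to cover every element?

4

A, B, D, and F cover everything between them: the union {Q0, Q1, Q2, Q3, Q4, Q5, Q6, Q7, Q8, Q9} is all of U.
No 3 of the 7 groups cover everything (all 35 combinations miss at least one element), so 4 is optimal.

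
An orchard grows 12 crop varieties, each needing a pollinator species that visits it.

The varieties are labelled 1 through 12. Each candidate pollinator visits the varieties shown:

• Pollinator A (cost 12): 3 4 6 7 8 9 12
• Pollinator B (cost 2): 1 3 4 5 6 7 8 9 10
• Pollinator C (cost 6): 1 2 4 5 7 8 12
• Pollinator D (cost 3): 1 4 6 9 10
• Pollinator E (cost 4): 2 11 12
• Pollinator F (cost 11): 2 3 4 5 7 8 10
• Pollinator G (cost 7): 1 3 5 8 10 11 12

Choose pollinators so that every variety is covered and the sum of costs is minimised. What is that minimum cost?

6

B, E together cover every variety (B ∪ E = {1, 2, 3, 4, 5, 6, 7, 8, 9, 10, 11, 12}); total cost 2 + 4 = 6.
No covering selection has total cost below 6.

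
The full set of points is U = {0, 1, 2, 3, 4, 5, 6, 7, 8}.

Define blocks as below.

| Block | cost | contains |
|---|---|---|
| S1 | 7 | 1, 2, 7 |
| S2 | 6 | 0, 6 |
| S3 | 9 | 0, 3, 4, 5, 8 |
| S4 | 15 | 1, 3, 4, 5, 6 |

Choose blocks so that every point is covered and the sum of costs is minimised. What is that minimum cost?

22

S1, S2, S3 together cover every point (S1 ∪ S2 ∪ S3 = {0, 1, 2, 3, 4, 5, 6, 7, 8}); total cost 7 + 6 + 9 = 22.
No covering selection has total cost below 22.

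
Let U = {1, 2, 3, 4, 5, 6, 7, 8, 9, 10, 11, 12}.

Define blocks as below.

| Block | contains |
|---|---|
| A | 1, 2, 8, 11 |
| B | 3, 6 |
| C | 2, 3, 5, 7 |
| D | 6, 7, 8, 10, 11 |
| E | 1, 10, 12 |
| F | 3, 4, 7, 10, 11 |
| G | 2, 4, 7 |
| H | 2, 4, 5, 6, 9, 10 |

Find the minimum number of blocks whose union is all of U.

A and C and E and H together: A ∪ C ∪ E ∪ H = {1, 2, 3, 4, 5, 6, 7, 8, 9, 10, 11, 12} — every item is covered.
No 3 of the 8 blocks cover everything (all 56 combinations miss at least one item), so 4 is optimal.

4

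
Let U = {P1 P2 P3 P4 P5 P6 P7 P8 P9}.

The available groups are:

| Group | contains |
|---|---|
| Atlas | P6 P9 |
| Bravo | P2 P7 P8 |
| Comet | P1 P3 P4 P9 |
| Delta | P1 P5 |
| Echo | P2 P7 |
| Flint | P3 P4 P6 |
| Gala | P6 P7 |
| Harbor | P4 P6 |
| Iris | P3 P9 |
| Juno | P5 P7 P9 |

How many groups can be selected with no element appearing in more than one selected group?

Delta, Echo, Harbor, Iris are pairwise disjoint (Delta={P1,P5}; Echo={P2,P7}; Harbor={P4,P6}; Iris={P3,P9}).
Every remaining group overlaps one of these, and no 5 of the listed groups are pairwise disjoint, so 4 is the maximum.

4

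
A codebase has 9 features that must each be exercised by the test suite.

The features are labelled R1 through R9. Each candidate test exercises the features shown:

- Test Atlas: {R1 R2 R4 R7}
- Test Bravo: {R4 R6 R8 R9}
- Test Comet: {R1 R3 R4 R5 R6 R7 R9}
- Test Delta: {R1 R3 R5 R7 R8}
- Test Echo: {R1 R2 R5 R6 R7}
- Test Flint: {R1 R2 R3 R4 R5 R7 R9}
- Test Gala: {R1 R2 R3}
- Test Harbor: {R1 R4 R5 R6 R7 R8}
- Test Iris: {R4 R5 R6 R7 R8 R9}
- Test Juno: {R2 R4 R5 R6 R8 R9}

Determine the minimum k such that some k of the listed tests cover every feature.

2

Flint and Juno together: Flint ∪ Juno = {R1, R2, R3, R4, R5, R6, R7, R8, R9} — every feature is covered.
No single test has all 9 features (the largest, Comet, has 7), so 2 is optimal.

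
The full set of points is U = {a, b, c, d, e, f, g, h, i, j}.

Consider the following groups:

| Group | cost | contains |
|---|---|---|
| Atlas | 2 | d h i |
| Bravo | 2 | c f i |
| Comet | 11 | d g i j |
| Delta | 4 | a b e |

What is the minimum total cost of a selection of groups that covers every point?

Atlas, Bravo, Comet, Delta together cover every point (Atlas ∪ Bravo ∪ Comet ∪ Delta = {a, b, c, d, e, f, g, h, i, j}); total cost 2 + 2 + 11 + 4 = 19.
No covering selection has total cost below 19.

19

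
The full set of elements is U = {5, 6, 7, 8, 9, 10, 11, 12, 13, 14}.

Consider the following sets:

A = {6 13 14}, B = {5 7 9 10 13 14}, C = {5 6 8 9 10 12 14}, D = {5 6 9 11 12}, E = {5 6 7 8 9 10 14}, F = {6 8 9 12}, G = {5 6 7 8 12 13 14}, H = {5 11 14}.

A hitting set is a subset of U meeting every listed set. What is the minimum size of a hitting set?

Take T = {5, 6}. Each listed set contains at least one of these, so T is a hitting set of size 2.
The sets F, H are pairwise disjoint, so any hitting set needs a separate element for each — at least 2. Hence 2 is optimal.

2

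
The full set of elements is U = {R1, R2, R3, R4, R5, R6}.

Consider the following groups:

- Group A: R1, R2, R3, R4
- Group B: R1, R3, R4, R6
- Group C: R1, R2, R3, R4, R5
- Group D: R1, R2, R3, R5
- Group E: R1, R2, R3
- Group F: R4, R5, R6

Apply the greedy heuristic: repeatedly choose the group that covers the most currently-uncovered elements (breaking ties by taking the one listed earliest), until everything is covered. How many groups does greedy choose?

2

Greedy: pick C (covers 5 new) → pick B (covers 1 new). Total picks: 2.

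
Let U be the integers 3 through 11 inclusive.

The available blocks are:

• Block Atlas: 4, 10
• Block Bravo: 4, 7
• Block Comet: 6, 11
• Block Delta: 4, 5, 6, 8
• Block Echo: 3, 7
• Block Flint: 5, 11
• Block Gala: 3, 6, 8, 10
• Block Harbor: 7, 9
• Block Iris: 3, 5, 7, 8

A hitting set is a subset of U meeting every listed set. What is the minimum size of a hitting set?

4

Take H = {3, 4, 7, 11}. Each listed block contains at least one of these, so H is a hitting set of size 4.
No choice of 3 elements meets every block, so 4 is the minimum.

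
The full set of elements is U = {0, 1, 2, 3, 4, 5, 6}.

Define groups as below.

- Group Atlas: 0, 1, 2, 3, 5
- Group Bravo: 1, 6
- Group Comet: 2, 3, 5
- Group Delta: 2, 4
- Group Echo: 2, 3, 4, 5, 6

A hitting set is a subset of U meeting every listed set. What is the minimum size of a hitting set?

2

H = {1, 2} meets every group (each contains at least one member of H), and |H| = 2.
The groups Bravo, Delta are pairwise disjoint, so any hitting set needs a separate element for each — at least 2. Hence 2 is optimal.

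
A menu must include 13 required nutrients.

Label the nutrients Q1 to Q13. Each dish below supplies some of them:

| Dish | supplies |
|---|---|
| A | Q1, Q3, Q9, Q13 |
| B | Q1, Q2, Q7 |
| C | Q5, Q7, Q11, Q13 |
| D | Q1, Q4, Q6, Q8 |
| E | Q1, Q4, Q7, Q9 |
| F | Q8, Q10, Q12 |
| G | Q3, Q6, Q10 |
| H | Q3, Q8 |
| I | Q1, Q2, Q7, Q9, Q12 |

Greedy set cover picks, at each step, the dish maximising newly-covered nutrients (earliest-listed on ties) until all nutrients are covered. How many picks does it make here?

4

Greedy: pick I (covers 5 new) → pick C (covers 3 new) → pick D (covers 3 new) → pick G (covers 2 new). Total picks: 4.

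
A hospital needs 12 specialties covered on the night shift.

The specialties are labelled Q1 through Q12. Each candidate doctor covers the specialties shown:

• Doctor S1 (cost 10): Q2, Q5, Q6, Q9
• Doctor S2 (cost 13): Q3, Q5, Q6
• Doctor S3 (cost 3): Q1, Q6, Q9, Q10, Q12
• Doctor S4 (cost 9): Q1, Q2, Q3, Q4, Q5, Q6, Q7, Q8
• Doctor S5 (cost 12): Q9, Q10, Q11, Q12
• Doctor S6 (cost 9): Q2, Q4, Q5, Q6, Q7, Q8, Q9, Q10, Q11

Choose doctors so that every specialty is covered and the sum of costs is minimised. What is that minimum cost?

S4, S5 together cover every specialty (S4 ∪ S5 = {Q1, Q2, Q3, Q4, Q5, Q6, Q7, Q8, Q9, Q10, Q11, Q12}); total cost 9 + 12 = 21.
No covering selection has total cost below 21.

21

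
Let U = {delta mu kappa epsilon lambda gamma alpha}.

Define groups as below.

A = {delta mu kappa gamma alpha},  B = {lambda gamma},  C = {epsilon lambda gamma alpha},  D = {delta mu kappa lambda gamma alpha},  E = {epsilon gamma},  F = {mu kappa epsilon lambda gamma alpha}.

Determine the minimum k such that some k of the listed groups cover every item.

2

D and F together: D ∪ F = {delta, mu, kappa, epsilon, lambda, gamma, alpha} — every item is covered.
No single group has all 7 items (the largest, D, has 6), so 2 is optimal.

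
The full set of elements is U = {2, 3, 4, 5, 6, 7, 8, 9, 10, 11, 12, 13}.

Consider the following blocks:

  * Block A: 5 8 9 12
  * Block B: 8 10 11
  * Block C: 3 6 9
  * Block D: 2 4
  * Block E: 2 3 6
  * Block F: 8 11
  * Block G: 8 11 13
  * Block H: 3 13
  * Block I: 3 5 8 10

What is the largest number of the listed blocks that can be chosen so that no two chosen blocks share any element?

B, C, D are pairwise disjoint (B={8,10,11}; C={3,6,9}; D={2,4}).
Every remaining block overlaps one of these, and no 4 of the listed blocks are pairwise disjoint, so 3 is the maximum.

3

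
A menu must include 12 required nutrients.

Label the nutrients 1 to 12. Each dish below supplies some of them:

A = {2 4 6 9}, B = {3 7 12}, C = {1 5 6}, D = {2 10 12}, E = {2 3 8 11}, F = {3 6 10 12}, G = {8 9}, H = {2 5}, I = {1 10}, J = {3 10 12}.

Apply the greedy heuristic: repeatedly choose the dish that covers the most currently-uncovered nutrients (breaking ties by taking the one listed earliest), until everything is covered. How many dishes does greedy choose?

Greedy: pick A (covers 4 new) → pick B (covers 3 new) → pick C (covers 2 new) → pick E (covers 2 new) → pick D (covers 1 new). Total picks: 5.

5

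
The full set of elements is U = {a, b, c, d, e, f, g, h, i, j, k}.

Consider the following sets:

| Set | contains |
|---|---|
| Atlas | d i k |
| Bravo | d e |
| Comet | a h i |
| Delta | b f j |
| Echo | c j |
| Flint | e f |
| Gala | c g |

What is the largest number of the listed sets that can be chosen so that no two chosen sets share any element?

Bravo, Comet, Delta, Gala are pairwise disjoint (Bravo={d,e}; Comet={a,h,i}; Delta={b,f,j}; Gala={c,g}).
Every remaining set overlaps one of these, and no 5 of the listed sets are pairwise disjoint, so 4 is the maximum.

4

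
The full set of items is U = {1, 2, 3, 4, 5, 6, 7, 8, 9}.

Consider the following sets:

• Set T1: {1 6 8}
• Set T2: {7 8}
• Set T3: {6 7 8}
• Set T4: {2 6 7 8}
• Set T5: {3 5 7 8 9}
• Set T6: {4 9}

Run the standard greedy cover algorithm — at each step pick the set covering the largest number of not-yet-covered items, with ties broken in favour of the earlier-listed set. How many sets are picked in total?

Greedy: pick T5 (covers 5 new) → pick T1 (covers 2 new) → pick T4 (covers 1 new) → pick T6 (covers 1 new). Total picks: 4.

4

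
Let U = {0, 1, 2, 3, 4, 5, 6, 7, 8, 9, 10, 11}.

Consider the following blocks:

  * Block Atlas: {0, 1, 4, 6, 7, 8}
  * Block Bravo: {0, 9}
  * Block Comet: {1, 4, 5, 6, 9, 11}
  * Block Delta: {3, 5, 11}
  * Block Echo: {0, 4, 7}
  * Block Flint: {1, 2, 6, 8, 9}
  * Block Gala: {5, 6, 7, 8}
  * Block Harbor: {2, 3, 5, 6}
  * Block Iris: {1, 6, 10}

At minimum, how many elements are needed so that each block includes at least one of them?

H = {0, 1, 5} meets every block (each contains at least one member of H), and |H| = 3.
The blocks Delta, Echo, Flint are pairwise disjoint, so any hitting set needs a separate element for each — at least 3. Hence 3 is optimal.

3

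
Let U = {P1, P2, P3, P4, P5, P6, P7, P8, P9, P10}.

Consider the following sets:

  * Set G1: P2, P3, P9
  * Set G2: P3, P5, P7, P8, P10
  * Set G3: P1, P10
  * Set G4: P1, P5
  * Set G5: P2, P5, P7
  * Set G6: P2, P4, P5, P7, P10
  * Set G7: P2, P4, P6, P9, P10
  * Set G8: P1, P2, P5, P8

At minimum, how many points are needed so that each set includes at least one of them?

3

H = {P1, P2, P10} meets every set (each contains at least one member of H), and |H| = 3.
No choice of 2 points meets every set, so 3 is the minimum.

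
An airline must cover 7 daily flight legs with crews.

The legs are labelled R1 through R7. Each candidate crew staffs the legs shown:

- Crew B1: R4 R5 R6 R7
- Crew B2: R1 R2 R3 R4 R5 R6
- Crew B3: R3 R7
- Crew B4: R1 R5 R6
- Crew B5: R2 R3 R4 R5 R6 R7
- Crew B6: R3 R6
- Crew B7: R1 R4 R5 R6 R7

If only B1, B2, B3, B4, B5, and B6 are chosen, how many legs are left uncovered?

0

Union of B1, B2, B3, B4, B5, B6 = {R1, R2, R3, R4, R5, R6, R7} — that's every leg, so 0 are uncovered.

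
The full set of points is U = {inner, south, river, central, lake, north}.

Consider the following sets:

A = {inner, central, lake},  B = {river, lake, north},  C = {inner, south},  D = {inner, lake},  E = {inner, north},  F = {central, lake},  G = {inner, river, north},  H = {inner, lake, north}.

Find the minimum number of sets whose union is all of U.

3

Take {A, C, G}. Their union is {inner, south, river, central, lake, north}, which is all 6 points.
Only C contains south, so C is forced; the remaining 4 points need at least 2 more sets (each remaining set adds at most 3) — so at least 3 sets are needed, and 3 is optimal.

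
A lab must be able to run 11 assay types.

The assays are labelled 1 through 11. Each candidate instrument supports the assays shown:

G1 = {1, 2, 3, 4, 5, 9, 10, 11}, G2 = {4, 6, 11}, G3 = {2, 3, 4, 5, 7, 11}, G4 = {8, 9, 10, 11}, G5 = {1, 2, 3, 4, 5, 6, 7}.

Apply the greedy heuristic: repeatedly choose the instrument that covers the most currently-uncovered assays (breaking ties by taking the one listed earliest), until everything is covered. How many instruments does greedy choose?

Greedy: pick G1 (covers 8 new) → pick G5 (covers 2 new) → pick G4 (covers 1 new). Total picks: 3.
(The true minimum cover uses only 2 instruments, so greedy is not optimal here.)

3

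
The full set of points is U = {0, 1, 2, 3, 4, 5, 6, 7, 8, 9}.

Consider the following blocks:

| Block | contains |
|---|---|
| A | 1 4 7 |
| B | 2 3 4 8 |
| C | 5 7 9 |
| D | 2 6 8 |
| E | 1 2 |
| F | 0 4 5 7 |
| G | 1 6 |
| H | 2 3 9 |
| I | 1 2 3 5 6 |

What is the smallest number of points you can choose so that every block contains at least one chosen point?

3

Take T = {2, 6, 7}. Each listed block contains at least one of these, so T is a hitting set of size 3.
The blocks B, C, G are pairwise disjoint, so any hitting set needs a separate point for each — at least 3. Hence 3 is optimal.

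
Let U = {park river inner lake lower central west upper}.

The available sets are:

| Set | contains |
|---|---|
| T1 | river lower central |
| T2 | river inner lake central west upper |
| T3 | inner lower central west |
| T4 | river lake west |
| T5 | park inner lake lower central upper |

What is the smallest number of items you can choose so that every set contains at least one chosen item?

H = {river, lower} meets every set (each contains at least one member of H), and |H| = 2.
No single item lies in every set, so at least 2 are needed and 2 is optimal.

2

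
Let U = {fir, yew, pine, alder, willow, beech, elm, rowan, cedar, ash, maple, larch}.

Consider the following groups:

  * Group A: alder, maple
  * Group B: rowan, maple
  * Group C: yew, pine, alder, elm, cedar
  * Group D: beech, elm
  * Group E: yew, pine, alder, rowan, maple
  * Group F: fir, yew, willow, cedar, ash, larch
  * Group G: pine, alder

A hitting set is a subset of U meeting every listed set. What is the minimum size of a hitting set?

4

H = {pine, willow, elm, maple} meets every group (each contains at least one member of H), and |H| = 4.
The groups B, D, F, G are pairwise disjoint, so any hitting set needs a separate element for each — at least 4. Hence 4 is optimal.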